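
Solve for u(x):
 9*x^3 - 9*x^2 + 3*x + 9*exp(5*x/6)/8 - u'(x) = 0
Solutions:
 u(x) = C1 + 9*x^4/4 - 3*x^3 + 3*x^2/2 + 27*exp(5*x/6)/20


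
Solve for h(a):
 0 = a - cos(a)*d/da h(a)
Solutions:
 h(a) = C1 + Integral(a/cos(a), a)


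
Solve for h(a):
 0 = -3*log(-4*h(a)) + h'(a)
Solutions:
 -Integral(1/(log(-_y) + 2*log(2)), (_y, h(a)))/3 = C1 - a


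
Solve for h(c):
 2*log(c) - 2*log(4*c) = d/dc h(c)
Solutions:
 h(c) = C1 - 4*c*log(2)


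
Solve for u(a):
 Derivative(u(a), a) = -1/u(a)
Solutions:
 u(a) = -sqrt(C1 - 2*a)
 u(a) = sqrt(C1 - 2*a)


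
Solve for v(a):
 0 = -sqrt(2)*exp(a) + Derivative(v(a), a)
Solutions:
 v(a) = C1 + sqrt(2)*exp(a)


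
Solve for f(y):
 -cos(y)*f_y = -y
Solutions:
 f(y) = C1 + Integral(y/cos(y), y)


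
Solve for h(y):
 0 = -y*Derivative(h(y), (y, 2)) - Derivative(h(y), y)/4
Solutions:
 h(y) = C1 + C2*y^(3/4)


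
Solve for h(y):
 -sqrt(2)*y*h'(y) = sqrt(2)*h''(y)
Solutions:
 h(y) = C1 + C2*erf(sqrt(2)*y/2)


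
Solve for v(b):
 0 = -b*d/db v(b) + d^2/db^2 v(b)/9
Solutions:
 v(b) = C1 + C2*erfi(3*sqrt(2)*b/2)


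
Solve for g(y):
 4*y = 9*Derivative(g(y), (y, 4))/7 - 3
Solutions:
 g(y) = C1 + C2*y + C3*y^2 + C4*y^3 + 7*y^5/270 + 7*y^4/72


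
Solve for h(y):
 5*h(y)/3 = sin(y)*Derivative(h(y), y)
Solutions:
 h(y) = C1*(cos(y) - 1)^(5/6)/(cos(y) + 1)^(5/6)


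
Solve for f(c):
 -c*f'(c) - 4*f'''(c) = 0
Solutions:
 f(c) = C1 + Integral(C2*airyai(-2^(1/3)*c/2) + C3*airybi(-2^(1/3)*c/2), c)


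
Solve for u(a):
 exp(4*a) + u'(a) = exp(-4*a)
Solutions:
 u(a) = C1 - cosh(4*a)/2


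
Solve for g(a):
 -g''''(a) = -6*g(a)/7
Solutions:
 g(a) = C1*exp(-6^(1/4)*7^(3/4)*a/7) + C2*exp(6^(1/4)*7^(3/4)*a/7) + C3*sin(6^(1/4)*7^(3/4)*a/7) + C4*cos(6^(1/4)*7^(3/4)*a/7)


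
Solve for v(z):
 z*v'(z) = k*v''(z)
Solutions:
 v(z) = C1 + C2*erf(sqrt(2)*z*sqrt(-1/k)/2)/sqrt(-1/k)


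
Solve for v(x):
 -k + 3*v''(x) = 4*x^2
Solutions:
 v(x) = C1 + C2*x + k*x^2/6 + x^4/9


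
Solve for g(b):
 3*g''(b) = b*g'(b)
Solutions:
 g(b) = C1 + C2*erfi(sqrt(6)*b/6)


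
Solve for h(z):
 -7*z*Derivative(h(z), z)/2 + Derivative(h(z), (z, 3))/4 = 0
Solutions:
 h(z) = C1 + Integral(C2*airyai(14^(1/3)*z) + C3*airybi(14^(1/3)*z), z)


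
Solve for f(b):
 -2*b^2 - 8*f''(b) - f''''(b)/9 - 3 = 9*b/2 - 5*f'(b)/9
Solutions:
 f(b) = C1 + C2*exp(2^(1/3)*b*(-2^(1/3)*(5 + 7*sqrt(1129))^(1/3)/4 + 12/(5 + 7*sqrt(1129))^(1/3)))*sin(2^(1/3)*sqrt(3)*b*(12/(5 + 7*sqrt(1129))^(1/3) + 2^(1/3)*(5 + 7*sqrt(1129))^(1/3)/4)) + C3*exp(2^(1/3)*b*(-2^(1/3)*(5 + 7*sqrt(1129))^(1/3)/4 + 12/(5 + 7*sqrt(1129))^(1/3)))*cos(2^(1/3)*sqrt(3)*b*(12/(5 + 7*sqrt(1129))^(1/3) + 2^(1/3)*(5 + 7*sqrt(1129))^(1/3)/4)) + C4*exp(2^(1/3)*b*(-24/(5 + 7*sqrt(1129))^(1/3) + 2^(1/3)*(5 + 7*sqrt(1129))^(1/3)/2)) + 6*b^3/5 + 5589*b^2/100 + 201879*b/125


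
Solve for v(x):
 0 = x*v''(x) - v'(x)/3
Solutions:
 v(x) = C1 + C2*x^(4/3)


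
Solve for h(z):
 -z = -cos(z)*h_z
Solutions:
 h(z) = C1 + Integral(z/cos(z), z)


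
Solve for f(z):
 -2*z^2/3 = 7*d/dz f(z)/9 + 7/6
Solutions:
 f(z) = C1 - 2*z^3/7 - 3*z/2


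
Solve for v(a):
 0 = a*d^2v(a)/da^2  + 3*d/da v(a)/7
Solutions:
 v(a) = C1 + C2*a^(4/7)


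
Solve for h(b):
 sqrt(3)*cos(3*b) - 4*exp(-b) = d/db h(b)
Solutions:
 h(b) = C1 + sqrt(3)*sin(3*b)/3 + 4*exp(-b)


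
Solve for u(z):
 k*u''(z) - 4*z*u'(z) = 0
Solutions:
 u(z) = C1 + C2*erf(sqrt(2)*z*sqrt(-1/k))/sqrt(-1/k)


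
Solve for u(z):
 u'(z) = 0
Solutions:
 u(z) = C1


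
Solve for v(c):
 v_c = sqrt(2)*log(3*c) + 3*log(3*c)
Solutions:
 v(c) = C1 + sqrt(2)*c*log(c) + 3*c*log(c) - 3*c - sqrt(2)*c + c*log(3^(sqrt(2) + 3))


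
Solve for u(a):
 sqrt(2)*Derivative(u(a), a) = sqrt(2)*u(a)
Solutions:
 u(a) = C1*exp(a)


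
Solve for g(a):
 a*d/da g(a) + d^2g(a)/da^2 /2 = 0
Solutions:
 g(a) = C1 + C2*erf(a)


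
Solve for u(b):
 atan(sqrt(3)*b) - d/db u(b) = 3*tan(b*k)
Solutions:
 u(b) = C1 + b*atan(sqrt(3)*b) - 3*Piecewise((-log(cos(b*k))/k, Ne(k, 0)), (0, True)) - sqrt(3)*log(3*b^2 + 1)/6


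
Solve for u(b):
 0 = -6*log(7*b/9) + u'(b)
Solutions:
 u(b) = C1 + 6*b*log(b) - 6*b + b*log(117649/531441)


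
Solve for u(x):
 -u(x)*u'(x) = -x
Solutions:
 u(x) = -sqrt(C1 + x^2)
 u(x) = sqrt(C1 + x^2)


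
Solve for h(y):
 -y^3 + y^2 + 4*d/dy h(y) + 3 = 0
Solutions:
 h(y) = C1 + y^4/16 - y^3/12 - 3*y/4


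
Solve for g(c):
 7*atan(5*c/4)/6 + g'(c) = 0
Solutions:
 g(c) = C1 - 7*c*atan(5*c/4)/6 + 7*log(25*c^2 + 16)/15


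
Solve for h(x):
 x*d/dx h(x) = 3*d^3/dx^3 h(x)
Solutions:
 h(x) = C1 + Integral(C2*airyai(3^(2/3)*x/3) + C3*airybi(3^(2/3)*x/3), x)


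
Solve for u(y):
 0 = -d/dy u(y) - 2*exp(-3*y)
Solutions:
 u(y) = C1 + 2*exp(-3*y)/3


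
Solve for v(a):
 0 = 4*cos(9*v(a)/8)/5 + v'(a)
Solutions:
 4*a/5 - 4*log(sin(9*v(a)/8) - 1)/9 + 4*log(sin(9*v(a)/8) + 1)/9 = C1


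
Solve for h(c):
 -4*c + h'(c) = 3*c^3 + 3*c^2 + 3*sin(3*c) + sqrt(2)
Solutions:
 h(c) = C1 + 3*c^4/4 + c^3 + 2*c^2 + sqrt(2)*c - cos(3*c)


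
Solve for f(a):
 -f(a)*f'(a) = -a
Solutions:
 f(a) = -sqrt(C1 + a^2)
 f(a) = sqrt(C1 + a^2)


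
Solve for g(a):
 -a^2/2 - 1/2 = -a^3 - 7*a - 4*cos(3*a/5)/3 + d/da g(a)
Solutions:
 g(a) = C1 + a^4/4 - a^3/6 + 7*a^2/2 - a/2 + 20*sin(3*a/5)/9


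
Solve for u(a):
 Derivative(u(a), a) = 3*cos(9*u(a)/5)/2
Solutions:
 -3*a/2 - 5*log(sin(9*u(a)/5) - 1)/18 + 5*log(sin(9*u(a)/5) + 1)/18 = C1


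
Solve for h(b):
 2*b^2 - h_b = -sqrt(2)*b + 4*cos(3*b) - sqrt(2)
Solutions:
 h(b) = C1 + 2*b^3/3 + sqrt(2)*b^2/2 + sqrt(2)*b - 4*sin(3*b)/3


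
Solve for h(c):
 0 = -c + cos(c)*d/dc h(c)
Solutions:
 h(c) = C1 + Integral(c/cos(c), c)


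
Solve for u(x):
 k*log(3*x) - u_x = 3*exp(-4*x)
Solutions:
 u(x) = C1 + k*x*log(x) + k*x*(-1 + log(3)) + 3*exp(-4*x)/4


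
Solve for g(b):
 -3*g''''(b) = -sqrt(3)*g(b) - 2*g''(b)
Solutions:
 g(b) = C1*exp(-sqrt(3)*b*sqrt(1 + sqrt(1 + 3*sqrt(3)))/3) + C2*exp(sqrt(3)*b*sqrt(1 + sqrt(1 + 3*sqrt(3)))/3) + C3*sin(sqrt(3)*b*sqrt(-1 + sqrt(1 + 3*sqrt(3)))/3) + C4*cosh(sqrt(3)*b*sqrt(1 - sqrt(1 + 3*sqrt(3)))/3)


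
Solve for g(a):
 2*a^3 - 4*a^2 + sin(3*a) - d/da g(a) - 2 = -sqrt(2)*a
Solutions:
 g(a) = C1 + a^4/2 - 4*a^3/3 + sqrt(2)*a^2/2 - 2*a - cos(3*a)/3


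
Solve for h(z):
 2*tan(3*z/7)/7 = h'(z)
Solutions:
 h(z) = C1 - 2*log(cos(3*z/7))/3


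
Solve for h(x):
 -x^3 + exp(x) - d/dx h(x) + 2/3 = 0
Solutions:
 h(x) = C1 - x^4/4 + 2*x/3 + exp(x)


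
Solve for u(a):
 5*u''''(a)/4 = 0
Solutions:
 u(a) = C1 + C2*a + C3*a^2 + C4*a^3


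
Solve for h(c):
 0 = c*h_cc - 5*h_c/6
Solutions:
 h(c) = C1 + C2*c^(11/6)


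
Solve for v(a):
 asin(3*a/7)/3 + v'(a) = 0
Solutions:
 v(a) = C1 - a*asin(3*a/7)/3 - sqrt(49 - 9*a^2)/9


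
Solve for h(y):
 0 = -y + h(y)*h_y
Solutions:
 h(y) = -sqrt(C1 + y^2)
 h(y) = sqrt(C1 + y^2)


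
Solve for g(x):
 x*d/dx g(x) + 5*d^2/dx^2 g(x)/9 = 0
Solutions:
 g(x) = C1 + C2*erf(3*sqrt(10)*x/10)


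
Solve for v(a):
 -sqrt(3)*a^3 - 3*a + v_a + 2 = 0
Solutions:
 v(a) = C1 + sqrt(3)*a^4/4 + 3*a^2/2 - 2*a


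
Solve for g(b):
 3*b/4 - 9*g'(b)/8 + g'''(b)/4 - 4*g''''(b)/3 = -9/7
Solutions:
 g(b) = C1 + C2*exp(b*((24*sqrt(5178) + 1727)^(-1/3) + 2 + (24*sqrt(5178) + 1727)^(1/3))/32)*sin(sqrt(3)*b*(-(24*sqrt(5178) + 1727)^(1/3) + (24*sqrt(5178) + 1727)^(-1/3))/32) + C3*exp(b*((24*sqrt(5178) + 1727)^(-1/3) + 2 + (24*sqrt(5178) + 1727)^(1/3))/32)*cos(sqrt(3)*b*(-(24*sqrt(5178) + 1727)^(1/3) + (24*sqrt(5178) + 1727)^(-1/3))/32) + C4*exp(b*(-(24*sqrt(5178) + 1727)^(1/3) - 1/(24*sqrt(5178) + 1727)^(1/3) + 1)/16) + b^2/3 + 8*b/7


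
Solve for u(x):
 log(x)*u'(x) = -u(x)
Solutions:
 u(x) = C1*exp(-li(x))


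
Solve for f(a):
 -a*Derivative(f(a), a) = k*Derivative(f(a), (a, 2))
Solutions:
 f(a) = C1 + C2*sqrt(k)*erf(sqrt(2)*a*sqrt(1/k)/2)


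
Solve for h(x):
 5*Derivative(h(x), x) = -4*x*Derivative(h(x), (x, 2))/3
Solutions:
 h(x) = C1 + C2/x^(11/4)


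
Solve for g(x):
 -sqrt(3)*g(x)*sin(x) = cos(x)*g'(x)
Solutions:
 g(x) = C1*cos(x)^(sqrt(3))


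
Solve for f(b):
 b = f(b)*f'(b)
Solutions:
 f(b) = -sqrt(C1 + b^2)
 f(b) = sqrt(C1 + b^2)


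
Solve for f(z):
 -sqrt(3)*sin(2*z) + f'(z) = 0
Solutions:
 f(z) = C1 - sqrt(3)*cos(2*z)/2


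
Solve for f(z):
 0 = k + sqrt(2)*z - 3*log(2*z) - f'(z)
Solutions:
 f(z) = C1 + k*z + sqrt(2)*z^2/2 - 3*z*log(z) - z*log(8) + 3*z


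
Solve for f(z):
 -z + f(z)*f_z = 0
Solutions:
 f(z) = -sqrt(C1 + z^2)
 f(z) = sqrt(C1 + z^2)


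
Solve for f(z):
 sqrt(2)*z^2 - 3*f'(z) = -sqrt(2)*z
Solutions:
 f(z) = C1 + sqrt(2)*z^3/9 + sqrt(2)*z^2/6


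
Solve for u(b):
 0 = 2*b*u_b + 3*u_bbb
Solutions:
 u(b) = C1 + Integral(C2*airyai(-2^(1/3)*3^(2/3)*b/3) + C3*airybi(-2^(1/3)*3^(2/3)*b/3), b)


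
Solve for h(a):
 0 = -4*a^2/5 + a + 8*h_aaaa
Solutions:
 h(a) = C1 + C2*a + C3*a^2 + C4*a^3 + a^6/3600 - a^5/960


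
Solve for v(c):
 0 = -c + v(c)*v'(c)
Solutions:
 v(c) = -sqrt(C1 + c^2)
 v(c) = sqrt(C1 + c^2)


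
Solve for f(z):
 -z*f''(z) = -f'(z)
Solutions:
 f(z) = C1 + C2*z^2


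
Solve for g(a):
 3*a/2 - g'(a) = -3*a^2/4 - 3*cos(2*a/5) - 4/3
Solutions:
 g(a) = C1 + a^3/4 + 3*a^2/4 + 4*a/3 + 15*sin(2*a/5)/2


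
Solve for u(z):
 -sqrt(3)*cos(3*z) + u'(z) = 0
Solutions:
 u(z) = C1 + sqrt(3)*sin(3*z)/3


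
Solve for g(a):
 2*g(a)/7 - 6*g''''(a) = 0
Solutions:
 g(a) = C1*exp(-21^(3/4)*a/21) + C2*exp(21^(3/4)*a/21) + C3*sin(21^(3/4)*a/21) + C4*cos(21^(3/4)*a/21)


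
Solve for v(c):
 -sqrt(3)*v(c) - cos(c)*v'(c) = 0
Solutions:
 v(c) = C1*(sin(c) - 1)^(sqrt(3)/2)/(sin(c) + 1)^(sqrt(3)/2)


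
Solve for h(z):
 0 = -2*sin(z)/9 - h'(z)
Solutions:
 h(z) = C1 + 2*cos(z)/9


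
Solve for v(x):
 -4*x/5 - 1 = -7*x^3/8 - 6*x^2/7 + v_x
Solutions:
 v(x) = C1 + 7*x^4/32 + 2*x^3/7 - 2*x^2/5 - x


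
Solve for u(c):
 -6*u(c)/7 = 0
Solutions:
 u(c) = 0


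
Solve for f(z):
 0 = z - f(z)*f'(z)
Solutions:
 f(z) = -sqrt(C1 + z^2)
 f(z) = sqrt(C1 + z^2)


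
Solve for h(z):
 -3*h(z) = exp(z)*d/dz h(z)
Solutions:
 h(z) = C1*exp(3*exp(-z))


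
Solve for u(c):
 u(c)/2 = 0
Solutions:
 u(c) = 0


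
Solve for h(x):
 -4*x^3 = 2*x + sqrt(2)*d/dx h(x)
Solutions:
 h(x) = C1 - sqrt(2)*x^4/2 - sqrt(2)*x^2/2


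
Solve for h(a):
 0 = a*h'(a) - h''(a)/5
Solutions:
 h(a) = C1 + C2*erfi(sqrt(10)*a/2)


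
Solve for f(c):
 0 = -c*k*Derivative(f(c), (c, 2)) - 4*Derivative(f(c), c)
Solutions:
 f(c) = C1 + c^(((re(k) - 4)*re(k) + im(k)^2)/(re(k)^2 + im(k)^2))*(C2*sin(4*log(c)*Abs(im(k))/(re(k)^2 + im(k)^2)) + C3*cos(4*log(c)*im(k)/(re(k)^2 + im(k)^2)))


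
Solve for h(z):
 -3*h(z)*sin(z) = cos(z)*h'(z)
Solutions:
 h(z) = C1*cos(z)^3


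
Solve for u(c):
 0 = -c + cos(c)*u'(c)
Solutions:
 u(c) = C1 + Integral(c/cos(c), c)


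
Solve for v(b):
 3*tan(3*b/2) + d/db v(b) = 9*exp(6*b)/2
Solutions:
 v(b) = C1 + 3*exp(6*b)/4 + 2*log(cos(3*b/2))


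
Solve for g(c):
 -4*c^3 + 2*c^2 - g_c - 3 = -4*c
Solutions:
 g(c) = C1 - c^4 + 2*c^3/3 + 2*c^2 - 3*c


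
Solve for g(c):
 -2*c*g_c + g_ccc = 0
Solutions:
 g(c) = C1 + Integral(C2*airyai(2^(1/3)*c) + C3*airybi(2^(1/3)*c), c)


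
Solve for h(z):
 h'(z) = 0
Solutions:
 h(z) = C1


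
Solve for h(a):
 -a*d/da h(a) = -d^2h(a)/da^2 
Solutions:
 h(a) = C1 + C2*erfi(sqrt(2)*a/2)


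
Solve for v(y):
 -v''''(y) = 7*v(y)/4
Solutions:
 v(y) = (C1*sin(7^(1/4)*y/2) + C2*cos(7^(1/4)*y/2))*exp(-7^(1/4)*y/2) + (C3*sin(7^(1/4)*y/2) + C4*cos(7^(1/4)*y/2))*exp(7^(1/4)*y/2)


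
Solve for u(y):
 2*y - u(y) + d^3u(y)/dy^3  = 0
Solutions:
 u(y) = C3*exp(y) + 2*y + (C1*sin(sqrt(3)*y/2) + C2*cos(sqrt(3)*y/2))*exp(-y/2)


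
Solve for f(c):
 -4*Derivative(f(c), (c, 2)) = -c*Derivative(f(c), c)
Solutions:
 f(c) = C1 + C2*erfi(sqrt(2)*c/4)


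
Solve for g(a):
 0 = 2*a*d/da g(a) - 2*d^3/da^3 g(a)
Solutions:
 g(a) = C1 + Integral(C2*airyai(a) + C3*airybi(a), a)


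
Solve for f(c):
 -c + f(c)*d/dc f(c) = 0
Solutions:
 f(c) = -sqrt(C1 + c^2)
 f(c) = sqrt(C1 + c^2)


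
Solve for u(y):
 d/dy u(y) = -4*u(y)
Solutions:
 u(y) = C1*exp(-4*y)


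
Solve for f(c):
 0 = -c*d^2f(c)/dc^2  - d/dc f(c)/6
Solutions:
 f(c) = C1 + C2*c^(5/6)


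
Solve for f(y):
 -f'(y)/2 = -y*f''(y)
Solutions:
 f(y) = C1 + C2*y^(3/2)


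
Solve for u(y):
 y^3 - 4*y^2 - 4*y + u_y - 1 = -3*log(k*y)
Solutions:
 u(y) = C1 - y^4/4 + 4*y^3/3 + 2*y^2 - 3*y*log(k*y) + 4*y


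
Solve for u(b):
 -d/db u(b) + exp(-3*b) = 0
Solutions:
 u(b) = C1 - exp(-3*b)/3


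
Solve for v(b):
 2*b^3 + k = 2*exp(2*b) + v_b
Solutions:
 v(b) = C1 + b^4/2 + b*k - exp(2*b)


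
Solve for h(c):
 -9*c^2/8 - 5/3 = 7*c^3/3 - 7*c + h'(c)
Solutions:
 h(c) = C1 - 7*c^4/12 - 3*c^3/8 + 7*c^2/2 - 5*c/3


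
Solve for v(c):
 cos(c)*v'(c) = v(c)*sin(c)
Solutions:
 v(c) = C1/cos(c)


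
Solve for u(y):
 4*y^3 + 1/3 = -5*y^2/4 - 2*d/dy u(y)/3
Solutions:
 u(y) = C1 - 3*y^4/2 - 5*y^3/8 - y/2


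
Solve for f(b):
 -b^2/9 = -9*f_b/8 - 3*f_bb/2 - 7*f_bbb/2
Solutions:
 f(b) = C1 + 8*b^3/243 - 32*b^2/243 - 64*b/243 + (C2*sin(3*sqrt(6)*b/14) + C3*cos(3*sqrt(6)*b/14))*exp(-3*b/14)


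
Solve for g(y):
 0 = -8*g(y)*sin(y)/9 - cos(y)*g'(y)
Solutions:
 g(y) = C1*cos(y)^(8/9)


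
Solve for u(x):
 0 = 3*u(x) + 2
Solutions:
 u(x) = -2/3


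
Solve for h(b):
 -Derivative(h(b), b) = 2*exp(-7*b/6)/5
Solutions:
 h(b) = C1 + 12*exp(-7*b/6)/35


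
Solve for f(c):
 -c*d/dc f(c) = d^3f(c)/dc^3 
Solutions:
 f(c) = C1 + Integral(C2*airyai(-c) + C3*airybi(-c), c)


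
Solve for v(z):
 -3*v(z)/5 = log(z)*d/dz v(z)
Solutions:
 v(z) = C1*exp(-3*li(z)/5)


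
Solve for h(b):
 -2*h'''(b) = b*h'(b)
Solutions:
 h(b) = C1 + Integral(C2*airyai(-2^(2/3)*b/2) + C3*airybi(-2^(2/3)*b/2), b)


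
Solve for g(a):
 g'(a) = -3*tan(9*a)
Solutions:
 g(a) = C1 + log(cos(9*a))/3


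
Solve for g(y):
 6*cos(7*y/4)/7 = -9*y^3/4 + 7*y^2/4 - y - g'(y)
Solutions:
 g(y) = C1 - 9*y^4/16 + 7*y^3/12 - y^2/2 - 24*sin(7*y/4)/49


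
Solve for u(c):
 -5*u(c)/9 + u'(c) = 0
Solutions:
 u(c) = C1*exp(5*c/9)


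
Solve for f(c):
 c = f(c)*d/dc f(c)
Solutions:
 f(c) = -sqrt(C1 + c^2)
 f(c) = sqrt(C1 + c^2)


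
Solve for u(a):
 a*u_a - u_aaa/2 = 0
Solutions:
 u(a) = C1 + Integral(C2*airyai(2^(1/3)*a) + C3*airybi(2^(1/3)*a), a)


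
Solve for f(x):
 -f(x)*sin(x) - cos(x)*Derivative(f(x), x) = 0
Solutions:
 f(x) = C1*cos(x)


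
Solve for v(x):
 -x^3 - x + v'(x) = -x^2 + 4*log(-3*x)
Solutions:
 v(x) = C1 + x^4/4 - x^3/3 + x^2/2 + 4*x*log(-x) + 4*x*(-1 + log(3))


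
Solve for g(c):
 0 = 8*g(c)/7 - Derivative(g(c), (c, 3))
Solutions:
 g(c) = C3*exp(2*7^(2/3)*c/7) + (C1*sin(sqrt(3)*7^(2/3)*c/7) + C2*cos(sqrt(3)*7^(2/3)*c/7))*exp(-7^(2/3)*c/7)


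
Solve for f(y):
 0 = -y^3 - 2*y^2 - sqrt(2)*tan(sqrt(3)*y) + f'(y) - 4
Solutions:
 f(y) = C1 + y^4/4 + 2*y^3/3 + 4*y - sqrt(6)*log(cos(sqrt(3)*y))/3


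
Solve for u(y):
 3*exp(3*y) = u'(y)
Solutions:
 u(y) = C1 + exp(3*y)


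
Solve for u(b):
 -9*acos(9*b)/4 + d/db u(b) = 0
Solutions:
 u(b) = C1 + 9*b*acos(9*b)/4 - sqrt(1 - 81*b^2)/4


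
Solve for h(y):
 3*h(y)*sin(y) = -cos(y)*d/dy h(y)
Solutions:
 h(y) = C1*cos(y)^3


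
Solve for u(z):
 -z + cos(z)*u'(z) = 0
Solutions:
 u(z) = C1 + Integral(z/cos(z), z)


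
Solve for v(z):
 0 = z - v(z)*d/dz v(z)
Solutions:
 v(z) = -sqrt(C1 + z^2)
 v(z) = sqrt(C1 + z^2)


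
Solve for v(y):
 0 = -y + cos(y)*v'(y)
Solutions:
 v(y) = C1 + Integral(y/cos(y), y)


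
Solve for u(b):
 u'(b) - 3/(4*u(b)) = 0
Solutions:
 u(b) = -sqrt(C1 + 6*b)/2
 u(b) = sqrt(C1 + 6*b)/2


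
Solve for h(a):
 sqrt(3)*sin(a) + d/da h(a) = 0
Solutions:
 h(a) = C1 + sqrt(3)*cos(a)


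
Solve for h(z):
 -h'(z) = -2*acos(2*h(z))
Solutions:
 Integral(1/acos(2*_y), (_y, h(z))) = C1 + 2*z


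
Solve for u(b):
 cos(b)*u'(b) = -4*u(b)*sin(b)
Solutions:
 u(b) = C1*cos(b)^4


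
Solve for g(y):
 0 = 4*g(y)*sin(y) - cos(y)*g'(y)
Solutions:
 g(y) = C1/cos(y)^4


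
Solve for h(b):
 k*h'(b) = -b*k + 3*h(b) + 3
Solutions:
 h(b) = C1*exp(3*b/k) + b*k/3 + k^2/9 - 1


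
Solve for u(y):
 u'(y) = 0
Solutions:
 u(y) = C1


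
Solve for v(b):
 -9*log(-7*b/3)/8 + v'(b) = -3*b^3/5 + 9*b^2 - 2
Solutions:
 v(b) = C1 - 3*b^4/20 + 3*b^3 + 9*b*log(-b)/8 + b*(-25 - 9*log(3) + 9*log(7))/8


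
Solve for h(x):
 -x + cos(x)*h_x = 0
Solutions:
 h(x) = C1 + Integral(x/cos(x), x)


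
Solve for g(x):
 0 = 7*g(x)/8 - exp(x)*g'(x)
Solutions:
 g(x) = C1*exp(-7*exp(-x)/8)


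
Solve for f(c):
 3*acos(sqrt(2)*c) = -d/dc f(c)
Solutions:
 f(c) = C1 - 3*c*acos(sqrt(2)*c) + 3*sqrt(2)*sqrt(1 - 2*c^2)/2


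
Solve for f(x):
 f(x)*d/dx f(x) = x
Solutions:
 f(x) = -sqrt(C1 + x^2)
 f(x) = sqrt(C1 + x^2)


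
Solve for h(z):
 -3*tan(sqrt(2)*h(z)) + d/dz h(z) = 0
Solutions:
 h(z) = sqrt(2)*(pi - asin(C1*exp(3*sqrt(2)*z)))/2
 h(z) = sqrt(2)*asin(C1*exp(3*sqrt(2)*z))/2


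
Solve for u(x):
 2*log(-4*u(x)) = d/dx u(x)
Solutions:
 -Integral(1/(log(-_y) + 2*log(2)), (_y, u(x)))/2 = C1 - x


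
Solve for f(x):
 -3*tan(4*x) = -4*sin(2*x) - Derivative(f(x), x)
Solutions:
 f(x) = C1 - 3*log(cos(4*x))/4 + 2*cos(2*x)


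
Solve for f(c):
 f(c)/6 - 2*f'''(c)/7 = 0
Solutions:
 f(c) = C3*exp(126^(1/3)*c/6) + (C1*sin(14^(1/3)*3^(1/6)*c/4) + C2*cos(14^(1/3)*3^(1/6)*c/4))*exp(-126^(1/3)*c/12)


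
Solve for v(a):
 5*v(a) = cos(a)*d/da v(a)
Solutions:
 v(a) = C1*sqrt(sin(a) + 1)*(sin(a)^2 + 2*sin(a) + 1)/(sqrt(sin(a) - 1)*(sin(a)^2 - 2*sin(a) + 1))


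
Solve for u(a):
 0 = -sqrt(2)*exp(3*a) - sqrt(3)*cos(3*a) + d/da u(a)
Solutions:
 u(a) = C1 + sqrt(2)*exp(3*a)/3 + sqrt(3)*sin(3*a)/3


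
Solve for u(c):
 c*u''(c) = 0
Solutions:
 u(c) = C1 + C2*c


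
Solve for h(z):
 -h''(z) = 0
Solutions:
 h(z) = C1 + C2*z


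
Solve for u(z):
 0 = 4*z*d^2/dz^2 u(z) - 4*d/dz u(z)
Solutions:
 u(z) = C1 + C2*z^2


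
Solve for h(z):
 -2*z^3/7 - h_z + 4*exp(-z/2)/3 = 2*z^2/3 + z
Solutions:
 h(z) = C1 - z^4/14 - 2*z^3/9 - z^2/2 - 8*exp(-z/2)/3


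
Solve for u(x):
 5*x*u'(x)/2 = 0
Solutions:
 u(x) = C1


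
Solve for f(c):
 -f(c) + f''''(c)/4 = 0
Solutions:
 f(c) = C1*exp(-sqrt(2)*c) + C2*exp(sqrt(2)*c) + C3*sin(sqrt(2)*c) + C4*cos(sqrt(2)*c)


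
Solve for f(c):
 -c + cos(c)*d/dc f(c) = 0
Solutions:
 f(c) = C1 + Integral(c/cos(c), c)


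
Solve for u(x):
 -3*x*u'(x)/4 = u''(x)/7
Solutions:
 u(x) = C1 + C2*erf(sqrt(42)*x/4)


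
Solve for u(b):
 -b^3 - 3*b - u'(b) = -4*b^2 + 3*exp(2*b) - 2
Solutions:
 u(b) = C1 - b^4/4 + 4*b^3/3 - 3*b^2/2 + 2*b - 3*exp(2*b)/2


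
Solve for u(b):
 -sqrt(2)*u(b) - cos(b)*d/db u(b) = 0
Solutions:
 u(b) = C1*(sin(b) - 1)^(sqrt(2)/2)/(sin(b) + 1)^(sqrt(2)/2)


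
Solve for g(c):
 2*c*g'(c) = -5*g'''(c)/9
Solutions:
 g(c) = C1 + Integral(C2*airyai(-18^(1/3)*5^(2/3)*c/5) + C3*airybi(-18^(1/3)*5^(2/3)*c/5), c)


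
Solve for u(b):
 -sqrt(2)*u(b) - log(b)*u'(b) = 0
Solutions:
 u(b) = C1*exp(-sqrt(2)*li(b))


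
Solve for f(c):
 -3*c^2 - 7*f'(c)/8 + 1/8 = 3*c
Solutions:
 f(c) = C1 - 8*c^3/7 - 12*c^2/7 + c/7


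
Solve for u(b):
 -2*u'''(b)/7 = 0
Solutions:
 u(b) = C1 + C2*b + C3*b^2


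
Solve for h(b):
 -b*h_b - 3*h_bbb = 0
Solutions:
 h(b) = C1 + Integral(C2*airyai(-3^(2/3)*b/3) + C3*airybi(-3^(2/3)*b/3), b)


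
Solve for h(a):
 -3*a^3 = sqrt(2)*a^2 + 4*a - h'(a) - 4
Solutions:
 h(a) = C1 + 3*a^4/4 + sqrt(2)*a^3/3 + 2*a^2 - 4*a


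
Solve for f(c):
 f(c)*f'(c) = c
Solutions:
 f(c) = -sqrt(C1 + c^2)
 f(c) = sqrt(C1 + c^2)


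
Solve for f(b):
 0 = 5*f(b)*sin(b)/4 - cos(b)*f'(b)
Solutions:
 f(b) = C1/cos(b)^(5/4)


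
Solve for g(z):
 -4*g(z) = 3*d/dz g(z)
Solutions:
 g(z) = C1*exp(-4*z/3)


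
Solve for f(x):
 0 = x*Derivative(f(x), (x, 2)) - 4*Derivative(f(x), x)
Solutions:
 f(x) = C1 + C2*x^5


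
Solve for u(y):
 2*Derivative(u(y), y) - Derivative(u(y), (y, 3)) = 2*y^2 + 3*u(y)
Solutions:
 u(y) = C1*exp(6^(1/3)*y*(4*3^(1/3)/(sqrt(633) + 27)^(1/3) + 2^(1/3)*(sqrt(633) + 27)^(1/3))/12)*sin(2^(1/3)*3^(1/6)*y*(-2^(1/3)*3^(2/3)*(sqrt(633) + 27)^(1/3)/12 + (sqrt(633) + 27)^(-1/3))) + C2*exp(6^(1/3)*y*(4*3^(1/3)/(sqrt(633) + 27)^(1/3) + 2^(1/3)*(sqrt(633) + 27)^(1/3))/12)*cos(2^(1/3)*3^(1/6)*y*(-2^(1/3)*3^(2/3)*(sqrt(633) + 27)^(1/3)/12 + (sqrt(633) + 27)^(-1/3))) + C3*exp(-6^(1/3)*y*(4*3^(1/3)/(sqrt(633) + 27)^(1/3) + 2^(1/3)*(sqrt(633) + 27)^(1/3))/6) - 2*y^2/3 - 8*y/9 - 16/27


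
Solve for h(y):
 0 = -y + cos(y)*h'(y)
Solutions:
 h(y) = C1 + Integral(y/cos(y), y)


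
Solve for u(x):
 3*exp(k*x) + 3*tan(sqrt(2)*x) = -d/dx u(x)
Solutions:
 u(x) = C1 - 3*Piecewise((exp(k*x)/k, Ne(k, 0)), (x, True)) + 3*sqrt(2)*log(cos(sqrt(2)*x))/2


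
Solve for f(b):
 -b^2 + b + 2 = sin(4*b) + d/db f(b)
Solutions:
 f(b) = C1 - b^3/3 + b^2/2 + 2*b + cos(4*b)/4


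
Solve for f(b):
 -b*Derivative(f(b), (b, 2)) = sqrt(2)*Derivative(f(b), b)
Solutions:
 f(b) = C1 + C2*b^(1 - sqrt(2))


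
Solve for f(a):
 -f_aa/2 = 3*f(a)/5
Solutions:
 f(a) = C1*sin(sqrt(30)*a/5) + C2*cos(sqrt(30)*a/5)


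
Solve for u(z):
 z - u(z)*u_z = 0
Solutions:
 u(z) = -sqrt(C1 + z^2)
 u(z) = sqrt(C1 + z^2)


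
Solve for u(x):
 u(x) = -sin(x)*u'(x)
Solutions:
 u(x) = C1*sqrt(cos(x) + 1)/sqrt(cos(x) - 1)


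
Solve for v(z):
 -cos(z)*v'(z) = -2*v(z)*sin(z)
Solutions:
 v(z) = C1/cos(z)^2


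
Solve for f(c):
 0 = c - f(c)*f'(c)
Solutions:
 f(c) = -sqrt(C1 + c^2)
 f(c) = sqrt(C1 + c^2)


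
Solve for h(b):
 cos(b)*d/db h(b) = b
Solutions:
 h(b) = C1 + Integral(b/cos(b), b)


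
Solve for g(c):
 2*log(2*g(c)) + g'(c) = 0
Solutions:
 Integral(1/(log(_y) + log(2)), (_y, g(c)))/2 = C1 - c


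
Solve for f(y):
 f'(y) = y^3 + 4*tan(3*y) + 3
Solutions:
 f(y) = C1 + y^4/4 + 3*y - 4*log(cos(3*y))/3


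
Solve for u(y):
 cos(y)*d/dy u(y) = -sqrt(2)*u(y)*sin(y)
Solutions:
 u(y) = C1*cos(y)^(sqrt(2))


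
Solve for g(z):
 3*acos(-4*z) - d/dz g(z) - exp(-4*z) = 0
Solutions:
 g(z) = C1 + 3*z*acos(-4*z) + 3*sqrt(1 - 16*z^2)/4 + exp(-4*z)/4


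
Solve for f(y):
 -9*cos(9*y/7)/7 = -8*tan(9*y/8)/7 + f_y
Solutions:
 f(y) = C1 - 64*log(cos(9*y/8))/63 - sin(9*y/7)


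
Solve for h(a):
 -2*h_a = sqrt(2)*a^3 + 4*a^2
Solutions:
 h(a) = C1 - sqrt(2)*a^4/8 - 2*a^3/3


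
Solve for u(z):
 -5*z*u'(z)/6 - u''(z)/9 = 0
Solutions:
 u(z) = C1 + C2*erf(sqrt(15)*z/2)


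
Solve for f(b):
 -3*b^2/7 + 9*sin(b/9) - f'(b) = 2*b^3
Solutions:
 f(b) = C1 - b^4/2 - b^3/7 - 81*cos(b/9)


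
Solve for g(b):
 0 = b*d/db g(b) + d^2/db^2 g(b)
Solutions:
 g(b) = C1 + C2*erf(sqrt(2)*b/2)


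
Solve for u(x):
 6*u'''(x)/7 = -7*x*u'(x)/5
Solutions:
 u(x) = C1 + Integral(C2*airyai(-210^(2/3)*x/30) + C3*airybi(-210^(2/3)*x/30), x)


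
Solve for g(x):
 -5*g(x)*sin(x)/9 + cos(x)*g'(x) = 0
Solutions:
 g(x) = C1/cos(x)^(5/9)


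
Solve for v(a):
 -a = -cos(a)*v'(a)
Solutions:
 v(a) = C1 + Integral(a/cos(a), a)


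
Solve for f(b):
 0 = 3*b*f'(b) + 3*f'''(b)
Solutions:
 f(b) = C1 + Integral(C2*airyai(-b) + C3*airybi(-b), b)


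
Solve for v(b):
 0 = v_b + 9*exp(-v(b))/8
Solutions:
 v(b) = log(C1 - 9*b/8)


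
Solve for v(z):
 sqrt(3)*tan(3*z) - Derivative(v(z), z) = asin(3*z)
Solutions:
 v(z) = C1 - z*asin(3*z) - sqrt(1 - 9*z^2)/3 - sqrt(3)*log(cos(3*z))/3


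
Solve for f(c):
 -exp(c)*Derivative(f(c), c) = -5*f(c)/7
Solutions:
 f(c) = C1*exp(-5*exp(-c)/7)


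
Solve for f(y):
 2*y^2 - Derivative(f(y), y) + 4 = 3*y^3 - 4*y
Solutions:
 f(y) = C1 - 3*y^4/4 + 2*y^3/3 + 2*y^2 + 4*y


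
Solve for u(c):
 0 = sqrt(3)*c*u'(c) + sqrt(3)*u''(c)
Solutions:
 u(c) = C1 + C2*erf(sqrt(2)*c/2)


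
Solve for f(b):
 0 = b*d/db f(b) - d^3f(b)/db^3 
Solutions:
 f(b) = C1 + Integral(C2*airyai(b) + C3*airybi(b), b)


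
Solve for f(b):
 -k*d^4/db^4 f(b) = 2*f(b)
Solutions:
 f(b) = C1*exp(-2^(1/4)*b*(-1/k)^(1/4)) + C2*exp(2^(1/4)*b*(-1/k)^(1/4)) + C3*exp(-2^(1/4)*I*b*(-1/k)^(1/4)) + C4*exp(2^(1/4)*I*b*(-1/k)^(1/4))


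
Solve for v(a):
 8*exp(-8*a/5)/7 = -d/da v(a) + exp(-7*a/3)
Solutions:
 v(a) = C1 - 3*exp(-7*a/3)/7 + 5*exp(-8*a/5)/7


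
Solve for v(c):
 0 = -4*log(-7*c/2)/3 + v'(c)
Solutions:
 v(c) = C1 + 4*c*log(-c)/3 + 4*c*(-1 - log(2) + log(7))/3


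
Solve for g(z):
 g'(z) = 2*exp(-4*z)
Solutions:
 g(z) = C1 - exp(-4*z)/2


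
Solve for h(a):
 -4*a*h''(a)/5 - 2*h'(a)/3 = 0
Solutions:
 h(a) = C1 + C2*a^(1/6)


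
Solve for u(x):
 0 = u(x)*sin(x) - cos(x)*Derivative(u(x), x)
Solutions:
 u(x) = C1/cos(x)


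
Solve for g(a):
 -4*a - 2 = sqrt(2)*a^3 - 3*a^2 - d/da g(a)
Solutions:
 g(a) = C1 + sqrt(2)*a^4/4 - a^3 + 2*a^2 + 2*a


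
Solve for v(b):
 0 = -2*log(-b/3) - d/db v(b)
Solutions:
 v(b) = C1 - 2*b*log(-b) + 2*b*(1 + log(3))


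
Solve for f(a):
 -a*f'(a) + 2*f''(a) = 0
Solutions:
 f(a) = C1 + C2*erfi(a/2)


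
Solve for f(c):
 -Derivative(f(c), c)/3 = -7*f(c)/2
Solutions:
 f(c) = C1*exp(21*c/2)


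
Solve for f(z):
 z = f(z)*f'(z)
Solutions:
 f(z) = -sqrt(C1 + z^2)
 f(z) = sqrt(C1 + z^2)


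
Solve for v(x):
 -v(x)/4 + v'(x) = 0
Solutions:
 v(x) = C1*exp(x/4)


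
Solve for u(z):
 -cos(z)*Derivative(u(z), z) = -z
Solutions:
 u(z) = C1 + Integral(z/cos(z), z)


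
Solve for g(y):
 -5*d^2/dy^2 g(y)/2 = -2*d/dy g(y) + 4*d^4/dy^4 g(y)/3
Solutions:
 g(y) = C1 + C2*exp(2^(1/3)*y*(-(24 + sqrt(826))^(1/3) + 5*2^(1/3)/(24 + sqrt(826))^(1/3))/8)*sin(2^(1/3)*sqrt(3)*y*(5*2^(1/3)/(24 + sqrt(826))^(1/3) + (24 + sqrt(826))^(1/3))/8) + C3*exp(2^(1/3)*y*(-(24 + sqrt(826))^(1/3) + 5*2^(1/3)/(24 + sqrt(826))^(1/3))/8)*cos(2^(1/3)*sqrt(3)*y*(5*2^(1/3)/(24 + sqrt(826))^(1/3) + (24 + sqrt(826))^(1/3))/8) + C4*exp(-2^(1/3)*y*(-(24 + sqrt(826))^(1/3) + 5*2^(1/3)/(24 + sqrt(826))^(1/3))/4)


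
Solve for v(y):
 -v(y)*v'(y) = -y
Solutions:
 v(y) = -sqrt(C1 + y^2)
 v(y) = sqrt(C1 + y^2)


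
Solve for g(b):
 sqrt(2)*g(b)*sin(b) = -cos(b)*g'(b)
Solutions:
 g(b) = C1*cos(b)^(sqrt(2))


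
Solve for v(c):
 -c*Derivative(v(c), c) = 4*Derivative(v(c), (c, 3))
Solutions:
 v(c) = C1 + Integral(C2*airyai(-2^(1/3)*c/2) + C3*airybi(-2^(1/3)*c/2), c)


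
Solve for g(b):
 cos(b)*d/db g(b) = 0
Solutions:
 g(b) = C1


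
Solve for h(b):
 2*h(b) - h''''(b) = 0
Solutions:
 h(b) = C1*exp(-2^(1/4)*b) + C2*exp(2^(1/4)*b) + C3*sin(2^(1/4)*b) + C4*cos(2^(1/4)*b)


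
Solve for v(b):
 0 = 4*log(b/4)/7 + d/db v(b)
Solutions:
 v(b) = C1 - 4*b*log(b)/7 + 4*b/7 + 8*b*log(2)/7


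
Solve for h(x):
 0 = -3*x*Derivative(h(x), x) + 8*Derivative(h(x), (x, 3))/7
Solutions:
 h(x) = C1 + Integral(C2*airyai(21^(1/3)*x/2) + C3*airybi(21^(1/3)*x/2), x)


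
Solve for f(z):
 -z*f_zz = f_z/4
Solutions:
 f(z) = C1 + C2*z^(3/4)


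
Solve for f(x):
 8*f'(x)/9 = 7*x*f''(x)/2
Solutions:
 f(x) = C1 + C2*x^(79/63)


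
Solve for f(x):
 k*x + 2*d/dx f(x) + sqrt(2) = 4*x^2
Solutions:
 f(x) = C1 - k*x^2/4 + 2*x^3/3 - sqrt(2)*x/2


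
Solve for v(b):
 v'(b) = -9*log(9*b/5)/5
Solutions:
 v(b) = C1 - 9*b*log(b)/5 - 18*b*log(3)/5 + 9*b/5 + 9*b*log(5)/5


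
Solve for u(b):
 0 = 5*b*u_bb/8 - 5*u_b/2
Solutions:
 u(b) = C1 + C2*b^5


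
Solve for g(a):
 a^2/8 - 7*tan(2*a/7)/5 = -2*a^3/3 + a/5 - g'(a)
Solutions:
 g(a) = C1 - a^4/6 - a^3/24 + a^2/10 - 49*log(cos(2*a/7))/10


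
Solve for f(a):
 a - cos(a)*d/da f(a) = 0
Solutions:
 f(a) = C1 + Integral(a/cos(a), a)


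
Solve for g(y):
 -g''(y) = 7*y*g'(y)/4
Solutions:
 g(y) = C1 + C2*erf(sqrt(14)*y/4)


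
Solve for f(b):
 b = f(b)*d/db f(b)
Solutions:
 f(b) = -sqrt(C1 + b^2)
 f(b) = sqrt(C1 + b^2)


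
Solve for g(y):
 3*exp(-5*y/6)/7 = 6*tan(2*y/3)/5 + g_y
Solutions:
 g(y) = C1 - 9*log(tan(2*y/3)^2 + 1)/10 - 18*exp(-5*y/6)/35


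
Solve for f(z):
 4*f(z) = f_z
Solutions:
 f(z) = C1*exp(4*z)


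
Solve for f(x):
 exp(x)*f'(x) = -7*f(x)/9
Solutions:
 f(x) = C1*exp(7*exp(-x)/9)


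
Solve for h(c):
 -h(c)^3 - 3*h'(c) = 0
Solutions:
 h(c) = -sqrt(6)*sqrt(-1/(C1 - c))/2
 h(c) = sqrt(6)*sqrt(-1/(C1 - c))/2


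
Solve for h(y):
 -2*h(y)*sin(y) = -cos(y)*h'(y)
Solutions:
 h(y) = C1/cos(y)^2


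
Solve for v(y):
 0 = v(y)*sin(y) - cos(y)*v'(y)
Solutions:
 v(y) = C1/cos(y)


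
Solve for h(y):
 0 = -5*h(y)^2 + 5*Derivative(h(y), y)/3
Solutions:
 h(y) = -1/(C1 + 3*y)


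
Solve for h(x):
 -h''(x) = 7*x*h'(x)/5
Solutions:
 h(x) = C1 + C2*erf(sqrt(70)*x/10)


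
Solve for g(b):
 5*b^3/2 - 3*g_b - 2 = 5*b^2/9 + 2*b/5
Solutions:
 g(b) = C1 + 5*b^4/24 - 5*b^3/81 - b^2/15 - 2*b/3


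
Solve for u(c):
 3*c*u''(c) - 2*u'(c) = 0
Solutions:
 u(c) = C1 + C2*c^(5/3)


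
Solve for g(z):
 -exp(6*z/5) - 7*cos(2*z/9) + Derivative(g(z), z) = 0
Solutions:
 g(z) = C1 + 5*exp(6*z/5)/6 + 63*sin(2*z/9)/2


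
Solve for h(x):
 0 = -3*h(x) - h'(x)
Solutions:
 h(x) = C1*exp(-3*x)


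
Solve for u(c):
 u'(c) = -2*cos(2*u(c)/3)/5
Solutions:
 2*c/5 - 3*log(sin(2*u(c)/3) - 1)/4 + 3*log(sin(2*u(c)/3) + 1)/4 = C1


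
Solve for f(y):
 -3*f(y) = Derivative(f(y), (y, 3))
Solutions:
 f(y) = C3*exp(-3^(1/3)*y) + (C1*sin(3^(5/6)*y/2) + C2*cos(3^(5/6)*y/2))*exp(3^(1/3)*y/2)


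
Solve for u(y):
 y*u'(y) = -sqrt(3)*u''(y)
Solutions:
 u(y) = C1 + C2*erf(sqrt(2)*3^(3/4)*y/6)


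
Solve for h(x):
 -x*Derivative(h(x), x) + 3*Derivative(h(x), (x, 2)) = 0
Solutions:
 h(x) = C1 + C2*erfi(sqrt(6)*x/6)


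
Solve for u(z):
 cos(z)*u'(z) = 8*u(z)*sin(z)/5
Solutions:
 u(z) = C1/cos(z)^(8/5)


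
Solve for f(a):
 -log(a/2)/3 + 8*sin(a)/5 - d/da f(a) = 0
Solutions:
 f(a) = C1 - a*log(a)/3 + a*log(2)/3 + a/3 - 8*cos(a)/5


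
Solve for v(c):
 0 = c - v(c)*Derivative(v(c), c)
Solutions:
 v(c) = -sqrt(C1 + c^2)
 v(c) = sqrt(C1 + c^2)


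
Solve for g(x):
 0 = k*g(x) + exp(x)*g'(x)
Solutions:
 g(x) = C1*exp(k*exp(-x))


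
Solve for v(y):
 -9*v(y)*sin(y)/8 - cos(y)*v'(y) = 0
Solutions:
 v(y) = C1*cos(y)^(9/8)


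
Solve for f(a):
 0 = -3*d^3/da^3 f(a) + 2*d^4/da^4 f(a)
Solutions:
 f(a) = C1 + C2*a + C3*a^2 + C4*exp(3*a/2)


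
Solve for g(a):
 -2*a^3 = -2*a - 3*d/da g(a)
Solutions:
 g(a) = C1 + a^4/6 - a^2/3


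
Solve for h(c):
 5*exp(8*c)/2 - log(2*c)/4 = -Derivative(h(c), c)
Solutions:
 h(c) = C1 + c*log(c)/4 + c*(-1 + log(2))/4 - 5*exp(8*c)/16


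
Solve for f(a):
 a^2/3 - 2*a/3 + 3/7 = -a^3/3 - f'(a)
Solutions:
 f(a) = C1 - a^4/12 - a^3/9 + a^2/3 - 3*a/7


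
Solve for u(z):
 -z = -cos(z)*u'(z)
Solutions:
 u(z) = C1 + Integral(z/cos(z), z)


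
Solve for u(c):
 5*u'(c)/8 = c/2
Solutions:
 u(c) = C1 + 2*c^2/5


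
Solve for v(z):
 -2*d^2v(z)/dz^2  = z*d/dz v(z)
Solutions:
 v(z) = C1 + C2*erf(z/2)


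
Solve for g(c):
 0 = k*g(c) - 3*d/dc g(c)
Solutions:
 g(c) = C1*exp(c*k/3)


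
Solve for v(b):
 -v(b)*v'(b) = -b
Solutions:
 v(b) = -sqrt(C1 + b^2)
 v(b) = sqrt(C1 + b^2)


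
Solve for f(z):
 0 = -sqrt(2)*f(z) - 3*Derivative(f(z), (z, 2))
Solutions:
 f(z) = C1*sin(2^(1/4)*sqrt(3)*z/3) + C2*cos(2^(1/4)*sqrt(3)*z/3)


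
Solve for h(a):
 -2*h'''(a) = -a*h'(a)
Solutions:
 h(a) = C1 + Integral(C2*airyai(2^(2/3)*a/2) + C3*airybi(2^(2/3)*a/2), a)


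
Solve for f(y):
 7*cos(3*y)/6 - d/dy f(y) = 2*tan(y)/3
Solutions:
 f(y) = C1 + 2*log(cos(y))/3 + 7*sin(3*y)/18


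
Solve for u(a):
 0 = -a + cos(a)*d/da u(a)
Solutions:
 u(a) = C1 + Integral(a/cos(a), a)


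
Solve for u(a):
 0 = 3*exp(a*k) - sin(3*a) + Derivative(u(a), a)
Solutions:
 u(a) = C1 - cos(3*a)/3 - 3*exp(a*k)/k


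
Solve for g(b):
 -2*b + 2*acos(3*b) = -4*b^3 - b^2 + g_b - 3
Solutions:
 g(b) = C1 + b^4 + b^3/3 - b^2 + 2*b*acos(3*b) + 3*b - 2*sqrt(1 - 9*b^2)/3


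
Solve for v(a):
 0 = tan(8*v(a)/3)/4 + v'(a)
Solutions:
 v(a) = -3*asin(C1*exp(-2*a/3))/8 + 3*pi/8
 v(a) = 3*asin(C1*exp(-2*a/3))/8


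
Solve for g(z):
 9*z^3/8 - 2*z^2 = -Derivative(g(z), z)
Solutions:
 g(z) = C1 - 9*z^4/32 + 2*z^3/3


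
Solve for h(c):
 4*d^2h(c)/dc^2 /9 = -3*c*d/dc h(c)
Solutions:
 h(c) = C1 + C2*erf(3*sqrt(6)*c/4)


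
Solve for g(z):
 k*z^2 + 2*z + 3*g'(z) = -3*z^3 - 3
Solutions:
 g(z) = C1 - k*z^3/9 - z^4/4 - z^2/3 - z


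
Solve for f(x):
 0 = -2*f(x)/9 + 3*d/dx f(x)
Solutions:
 f(x) = C1*exp(2*x/27)


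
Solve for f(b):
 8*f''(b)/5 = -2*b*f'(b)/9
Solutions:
 f(b) = C1 + C2*erf(sqrt(10)*b/12)


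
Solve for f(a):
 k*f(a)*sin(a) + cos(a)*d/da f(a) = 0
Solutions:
 f(a) = C1*exp(k*log(cos(a)))


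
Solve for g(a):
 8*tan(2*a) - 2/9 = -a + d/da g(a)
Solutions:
 g(a) = C1 + a^2/2 - 2*a/9 - 4*log(cos(2*a))


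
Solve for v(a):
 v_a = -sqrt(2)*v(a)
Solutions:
 v(a) = C1*exp(-sqrt(2)*a)


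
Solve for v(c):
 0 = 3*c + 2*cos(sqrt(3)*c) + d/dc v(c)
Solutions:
 v(c) = C1 - 3*c^2/2 - 2*sqrt(3)*sin(sqrt(3)*c)/3


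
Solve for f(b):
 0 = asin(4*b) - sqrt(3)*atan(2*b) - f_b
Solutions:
 f(b) = C1 + b*asin(4*b) + sqrt(1 - 16*b^2)/4 - sqrt(3)*(b*atan(2*b) - log(4*b^2 + 1)/4)


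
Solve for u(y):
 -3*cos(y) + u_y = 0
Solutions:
 u(y) = C1 + 3*sin(y)


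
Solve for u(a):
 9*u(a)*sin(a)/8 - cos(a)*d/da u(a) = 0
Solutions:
 u(a) = C1/cos(a)^(9/8)


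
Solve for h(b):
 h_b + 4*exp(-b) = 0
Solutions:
 h(b) = C1 + 4*exp(-b)


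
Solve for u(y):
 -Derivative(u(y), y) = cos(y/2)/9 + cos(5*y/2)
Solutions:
 u(y) = C1 - 2*sin(y/2)/9 - 2*sin(5*y/2)/5


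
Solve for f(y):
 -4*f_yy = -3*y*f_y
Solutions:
 f(y) = C1 + C2*erfi(sqrt(6)*y/4)


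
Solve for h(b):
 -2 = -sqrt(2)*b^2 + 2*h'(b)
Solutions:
 h(b) = C1 + sqrt(2)*b^3/6 - b


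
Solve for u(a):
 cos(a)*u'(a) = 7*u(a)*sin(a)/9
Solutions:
 u(a) = C1/cos(a)^(7/9)


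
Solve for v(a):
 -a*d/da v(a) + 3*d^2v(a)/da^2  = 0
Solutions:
 v(a) = C1 + C2*erfi(sqrt(6)*a/6)


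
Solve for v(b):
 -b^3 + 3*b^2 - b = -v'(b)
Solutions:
 v(b) = C1 + b^4/4 - b^3 + b^2/2


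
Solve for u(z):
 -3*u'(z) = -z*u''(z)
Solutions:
 u(z) = C1 + C2*z^4


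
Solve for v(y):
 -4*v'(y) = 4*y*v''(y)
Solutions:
 v(y) = C1 + C2*log(y)


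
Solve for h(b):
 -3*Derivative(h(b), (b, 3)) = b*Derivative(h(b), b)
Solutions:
 h(b) = C1 + Integral(C2*airyai(-3^(2/3)*b/3) + C3*airybi(-3^(2/3)*b/3), b)


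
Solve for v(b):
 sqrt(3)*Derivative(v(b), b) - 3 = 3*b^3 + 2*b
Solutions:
 v(b) = C1 + sqrt(3)*b^4/4 + sqrt(3)*b^2/3 + sqrt(3)*b


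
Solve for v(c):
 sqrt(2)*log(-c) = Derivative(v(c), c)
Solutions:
 v(c) = C1 + sqrt(2)*c*log(-c) - sqrt(2)*c


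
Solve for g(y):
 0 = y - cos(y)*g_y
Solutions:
 g(y) = C1 + Integral(y/cos(y), y)


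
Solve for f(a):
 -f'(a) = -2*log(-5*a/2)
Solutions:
 f(a) = C1 + 2*a*log(-a) + 2*a*(-1 - log(2) + log(5))


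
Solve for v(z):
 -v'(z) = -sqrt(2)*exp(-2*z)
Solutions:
 v(z) = C1 - sqrt(2)*exp(-2*z)/2


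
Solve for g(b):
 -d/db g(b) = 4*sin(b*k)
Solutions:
 g(b) = C1 + 4*cos(b*k)/k


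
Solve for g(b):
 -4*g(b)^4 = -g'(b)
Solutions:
 g(b) = (-1/(C1 + 12*b))^(1/3)
 g(b) = (-1/(C1 + 4*b))^(1/3)*(-3^(2/3) - 3*3^(1/6)*I)/6
 g(b) = (-1/(C1 + 4*b))^(1/3)*(-3^(2/3) + 3*3^(1/6)*I)/6


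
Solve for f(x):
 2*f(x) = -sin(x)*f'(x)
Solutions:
 f(x) = C1*(cos(x) + 1)/(cos(x) - 1)


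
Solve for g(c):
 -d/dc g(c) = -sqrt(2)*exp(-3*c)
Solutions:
 g(c) = C1 - sqrt(2)*exp(-3*c)/3


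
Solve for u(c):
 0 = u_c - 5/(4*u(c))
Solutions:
 u(c) = -sqrt(C1 + 10*c)/2
 u(c) = sqrt(C1 + 10*c)/2


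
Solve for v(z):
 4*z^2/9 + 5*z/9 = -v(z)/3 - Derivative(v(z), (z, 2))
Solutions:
 v(z) = C1*sin(sqrt(3)*z/3) + C2*cos(sqrt(3)*z/3) - 4*z^2/3 - 5*z/3 + 8


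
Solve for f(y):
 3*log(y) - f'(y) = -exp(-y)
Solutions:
 f(y) = C1 + 3*y*log(y) - 3*y - exp(-y)


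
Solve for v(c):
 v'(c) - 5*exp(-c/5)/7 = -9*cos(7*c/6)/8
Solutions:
 v(c) = C1 - 27*sin(7*c/6)/28 - 25*exp(-c/5)/7


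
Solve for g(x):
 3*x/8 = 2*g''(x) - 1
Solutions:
 g(x) = C1 + C2*x + x^3/32 + x^2/4


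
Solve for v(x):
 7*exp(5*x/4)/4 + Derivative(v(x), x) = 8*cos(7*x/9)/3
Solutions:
 v(x) = C1 - 7*exp(5*x/4)/5 + 24*sin(7*x/9)/7


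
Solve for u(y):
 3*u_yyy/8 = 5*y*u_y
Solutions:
 u(y) = C1 + Integral(C2*airyai(2*3^(2/3)*5^(1/3)*y/3) + C3*airybi(2*3^(2/3)*5^(1/3)*y/3), y)


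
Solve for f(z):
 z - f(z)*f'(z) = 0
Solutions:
 f(z) = -sqrt(C1 + z^2)
 f(z) = sqrt(C1 + z^2)


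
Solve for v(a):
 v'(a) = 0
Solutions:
 v(a) = C1


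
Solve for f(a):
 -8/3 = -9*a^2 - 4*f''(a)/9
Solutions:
 f(a) = C1 + C2*a - 27*a^4/16 + 3*a^2


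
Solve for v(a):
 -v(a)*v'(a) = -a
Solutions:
 v(a) = -sqrt(C1 + a^2)
 v(a) = sqrt(C1 + a^2)


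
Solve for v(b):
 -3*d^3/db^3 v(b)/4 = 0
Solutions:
 v(b) = C1 + C2*b + C3*b^2


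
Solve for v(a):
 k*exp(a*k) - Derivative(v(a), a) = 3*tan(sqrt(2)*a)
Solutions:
 v(a) = C1 + k*Piecewise((exp(a*k)/k, Ne(k, 0)), (a, True)) + 3*sqrt(2)*log(cos(sqrt(2)*a))/2


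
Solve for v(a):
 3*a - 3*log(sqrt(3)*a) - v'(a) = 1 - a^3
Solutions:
 v(a) = C1 + a^4/4 + 3*a^2/2 - 3*a*log(a) - 3*a*log(3)/2 + 2*a


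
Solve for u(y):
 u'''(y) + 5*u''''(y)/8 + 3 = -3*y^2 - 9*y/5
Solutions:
 u(y) = C1 + C2*y + C3*y^2 + C4*exp(-8*y/5) - y^5/20 + 13*y^4/160 - 45*y^3/64


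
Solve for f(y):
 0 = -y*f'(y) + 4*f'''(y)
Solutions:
 f(y) = C1 + Integral(C2*airyai(2^(1/3)*y/2) + C3*airybi(2^(1/3)*y/2), y)


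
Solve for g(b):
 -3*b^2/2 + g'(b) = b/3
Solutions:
 g(b) = C1 + b^3/2 + b^2/6


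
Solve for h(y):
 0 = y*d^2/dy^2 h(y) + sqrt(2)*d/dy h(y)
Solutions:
 h(y) = C1 + C2*y^(1 - sqrt(2))


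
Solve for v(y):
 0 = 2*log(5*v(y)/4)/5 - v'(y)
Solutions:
 5*Integral(1/(-log(_y) - log(5) + 2*log(2)), (_y, v(y)))/2 = C1 - y


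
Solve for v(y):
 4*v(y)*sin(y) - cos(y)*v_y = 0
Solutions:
 v(y) = C1/cos(y)^4


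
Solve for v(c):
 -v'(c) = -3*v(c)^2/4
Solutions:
 v(c) = -4/(C1 + 3*c)


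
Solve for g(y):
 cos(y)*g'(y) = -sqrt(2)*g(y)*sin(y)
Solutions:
 g(y) = C1*cos(y)^(sqrt(2))


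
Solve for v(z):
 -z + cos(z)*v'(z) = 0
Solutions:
 v(z) = C1 + Integral(z/cos(z), z)


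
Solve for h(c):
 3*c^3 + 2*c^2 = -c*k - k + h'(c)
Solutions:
 h(c) = C1 + 3*c^4/4 + 2*c^3/3 + c^2*k/2 + c*k


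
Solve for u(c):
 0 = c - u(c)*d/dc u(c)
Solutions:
 u(c) = -sqrt(C1 + c^2)
 u(c) = sqrt(C1 + c^2)


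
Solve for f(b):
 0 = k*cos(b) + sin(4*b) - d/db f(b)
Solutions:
 f(b) = C1 + k*sin(b) - cos(4*b)/4


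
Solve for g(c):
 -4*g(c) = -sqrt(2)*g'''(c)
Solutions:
 g(c) = C3*exp(sqrt(2)*c) + (C1*sin(sqrt(6)*c/2) + C2*cos(sqrt(6)*c/2))*exp(-sqrt(2)*c/2)


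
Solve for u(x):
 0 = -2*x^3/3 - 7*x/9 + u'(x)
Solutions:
 u(x) = C1 + x^4/6 + 7*x^2/18


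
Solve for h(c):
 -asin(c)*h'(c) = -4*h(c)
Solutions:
 h(c) = C1*exp(4*Integral(1/asin(c), c))


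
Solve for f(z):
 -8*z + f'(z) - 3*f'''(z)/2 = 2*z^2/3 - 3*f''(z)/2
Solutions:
 f(z) = C1 + C2*exp(z*(3 - sqrt(33))/6) + C3*exp(z*(3 + sqrt(33))/6) + 2*z^3/9 + 3*z^2 - 7*z
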